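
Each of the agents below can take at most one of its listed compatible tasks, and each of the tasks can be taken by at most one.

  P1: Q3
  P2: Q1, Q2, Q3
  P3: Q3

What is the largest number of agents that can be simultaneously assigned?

Unit-capacity flow: source→left, listed edges, right→sink; max matching = max flow.
Augmenting path P1→Q3 (+1); matched 1.
Augmenting path P2→Q1 (+1); matched 2.
No augmenting path remains; maximum matching = 2.
König certificate: {P2, Q3} is a vertex cover of size 2 (every listed pair touches it), so no matching can be larger.

2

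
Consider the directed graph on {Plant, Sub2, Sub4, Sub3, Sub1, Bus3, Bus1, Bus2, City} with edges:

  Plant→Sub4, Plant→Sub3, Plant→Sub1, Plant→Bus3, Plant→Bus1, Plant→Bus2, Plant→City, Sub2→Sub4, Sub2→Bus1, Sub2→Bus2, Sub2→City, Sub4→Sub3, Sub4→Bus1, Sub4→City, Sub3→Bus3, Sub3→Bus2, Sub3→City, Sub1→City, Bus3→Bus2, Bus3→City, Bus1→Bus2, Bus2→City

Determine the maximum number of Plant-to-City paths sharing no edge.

Assign every edge capacity 1; by Menger, the answer equals the max flow.
Path Plant→City (+1); total 1.
Path Plant→Sub4→City (+1); total 2.
Path Plant→Sub3→City (+1); total 3.
Path Plant→Sub1→City (+1); total 4.
Path Plant→Bus3→City (+1); total 5.
Path Plant→Bus2→City (+1); total 6.
No residual Plant→City path; max flow = 6.
Certifying cut of size 6: {Bus2→City, Plant→Bus3, Plant→City, Plant→Sub1, Plant→Sub3, Plant→Sub4}.

6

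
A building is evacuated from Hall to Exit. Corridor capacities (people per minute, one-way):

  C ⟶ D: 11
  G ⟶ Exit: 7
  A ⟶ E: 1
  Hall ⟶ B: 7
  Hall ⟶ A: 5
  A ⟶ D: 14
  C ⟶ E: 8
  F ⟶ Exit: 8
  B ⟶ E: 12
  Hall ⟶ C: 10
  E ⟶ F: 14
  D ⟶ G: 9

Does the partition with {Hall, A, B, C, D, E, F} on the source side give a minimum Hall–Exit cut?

Given cut capacity: 9 + 8 = 17.
Augment Hall→A→D→G→Exit: bottleneck 5, flow now 5.
Augment Hall→B→E→F→Exit: bottleneck 7, flow now 12.
Augment Hall→C→D→G→Exit: bottleneck 2, flow now 14.
Augment Hall→C→E→F→Exit: bottleneck 1, flow now 15.
No augmenting path remains; maximum flow = 15.
In the residual graph, reachable from Hall: {Hall, A, B, C, D, E, F, G}.
Min-cut edges: F→Exit (8), G→Exit (7); capacity 8 + 7 = 15.
Cut capacity 17 exceeds the max flow 15, so it is not minimum.

No — its capacity is 17, but the minimum cut has capacity 15.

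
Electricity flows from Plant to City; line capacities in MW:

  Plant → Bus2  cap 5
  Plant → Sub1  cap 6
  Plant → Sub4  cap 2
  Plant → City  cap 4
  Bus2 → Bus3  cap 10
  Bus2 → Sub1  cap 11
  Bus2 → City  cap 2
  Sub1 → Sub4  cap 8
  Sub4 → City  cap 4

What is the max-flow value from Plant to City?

Augment Plant→City: bottleneck 4, flow now 4.
Augment Plant→Bus2→City: bottleneck 2, flow now 6.
Augment Plant→Sub4→City: bottleneck 2, flow now 8.
Augment Plant→Sub1→Sub4→City: bottleneck 2, flow now 10.
No augmenting path remains; maximum flow = 10.
In the residual graph, reachable from Plant: {Plant, Bus2, Bus3, Sub1, Sub4}.
Min-cut edges: Plant→City (4), Bus2→City (2), Sub4→City (4); capacity 4 + 2 + 4 = 10.
This cut is saturated, so no flow can exceed 10.

10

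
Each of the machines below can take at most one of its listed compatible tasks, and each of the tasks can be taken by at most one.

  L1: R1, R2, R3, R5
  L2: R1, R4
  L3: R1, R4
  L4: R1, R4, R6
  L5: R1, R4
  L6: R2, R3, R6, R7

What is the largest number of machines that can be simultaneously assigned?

5

Unit-capacity flow: source→left, listed edges, right→sink; max matching = max flow.
Augmenting path L1→R1 (+1); matched 1.
Augmenting path L2→R4 (+1); matched 2.
Augmenting path L4→R6 (+1); matched 3.
Augmenting path L6→R2 (+1); matched 4.
Augmenting path L3→R1→L1→R3 (+1); matched 5.
No augmenting path remains; maximum matching = 5.
König certificate: {L1, L4, L6, R1, R4} is a vertex cover of size 5 (every listed pair touches it), so no matching can be larger.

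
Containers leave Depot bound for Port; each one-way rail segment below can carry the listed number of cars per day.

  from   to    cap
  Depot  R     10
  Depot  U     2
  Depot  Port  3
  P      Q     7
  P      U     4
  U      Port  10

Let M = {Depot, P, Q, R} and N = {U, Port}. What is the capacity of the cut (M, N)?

Edges leaving {Depot, P, Q, R}: Depot→U (2), Depot→Port (3), P→U (4).
Cut capacity = 2 + 3 + 4 = 9.

9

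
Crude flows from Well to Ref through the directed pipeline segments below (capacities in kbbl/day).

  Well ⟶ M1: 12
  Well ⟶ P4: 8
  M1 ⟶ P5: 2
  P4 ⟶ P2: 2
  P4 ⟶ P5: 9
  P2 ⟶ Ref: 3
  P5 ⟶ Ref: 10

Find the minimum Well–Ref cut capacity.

10

Augment Well→M1→P5→Ref: bottleneck 2, flow now 2.
Augment Well→P4→P2→Ref: bottleneck 2, flow now 4.
Augment Well→P4→P5→Ref: bottleneck 6, flow now 10.
No augmenting path remains; maximum flow = 10.
By max-flow min-cut, the minimum cut capacity equals the max flow.
In the residual graph, reachable from Well: {Well, M1}.
Min-cut edges: Well→P4 (8), M1→P5 (2); capacity 8 + 2 = 10.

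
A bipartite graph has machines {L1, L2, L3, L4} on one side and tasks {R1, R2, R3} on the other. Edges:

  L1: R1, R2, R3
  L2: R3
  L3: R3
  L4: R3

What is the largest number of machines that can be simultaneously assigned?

Unit-capacity flow: source→left, listed edges, right→sink; max matching = max flow.
Augmenting path L1→R1 (+1); matched 1.
Augmenting path L2→R3 (+1); matched 2.
No augmenting path remains; maximum matching = 2.
König certificate: {L1, R3} is a vertex cover of size 2 (every listed pair touches it), so no matching can be larger.

2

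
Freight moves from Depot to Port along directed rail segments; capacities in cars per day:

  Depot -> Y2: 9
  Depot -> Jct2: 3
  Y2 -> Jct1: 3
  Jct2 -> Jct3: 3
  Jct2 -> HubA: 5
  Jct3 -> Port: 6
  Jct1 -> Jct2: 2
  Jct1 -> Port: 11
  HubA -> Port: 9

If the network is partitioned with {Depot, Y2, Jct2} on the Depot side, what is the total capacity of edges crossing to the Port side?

11

Edges leaving {Depot, Y2, Jct2}: Y2→Jct1 (3), Jct2→Jct3 (3), Jct2→HubA (5).
Cut capacity = 3 + 3 + 5 = 11.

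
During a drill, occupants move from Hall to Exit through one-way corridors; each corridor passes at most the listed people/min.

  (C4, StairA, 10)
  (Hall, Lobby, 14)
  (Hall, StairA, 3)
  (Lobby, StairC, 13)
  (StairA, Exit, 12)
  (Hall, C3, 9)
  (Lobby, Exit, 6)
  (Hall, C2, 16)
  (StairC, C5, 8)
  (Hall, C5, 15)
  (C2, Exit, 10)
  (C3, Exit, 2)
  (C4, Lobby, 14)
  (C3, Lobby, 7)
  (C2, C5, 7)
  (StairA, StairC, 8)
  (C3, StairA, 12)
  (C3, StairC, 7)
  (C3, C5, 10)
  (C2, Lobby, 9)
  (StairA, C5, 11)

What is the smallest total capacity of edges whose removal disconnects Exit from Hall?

Augment Hall→C2→Exit: bottleneck 10, flow now 10.
Augment Hall→C3→Exit: bottleneck 2, flow now 12.
Augment Hall→StairA→Exit: bottleneck 3, flow now 15.
Augment Hall→Lobby→Exit: bottleneck 6, flow now 21.
Augment Hall→C3→StairA→Exit: bottleneck 7, flow now 28.
No augmenting path remains; maximum flow = 28.
By max-flow min-cut, the minimum cut capacity equals the max flow.
In the residual graph, reachable from Hall: {Hall, C2, Lobby, StairC, C5}.
Min-cut edges: Hall→C3 (9), Hall→StairA (3), C2→Exit (10), Lobby→Exit (6); capacity 9 + 3 + 10 + 6 = 28.

28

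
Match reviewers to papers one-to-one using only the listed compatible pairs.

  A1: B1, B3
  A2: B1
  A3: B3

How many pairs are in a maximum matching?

Unit-capacity flow: source→left, listed edges, right→sink; max matching = max flow.
Augmenting path A1→B1 (+1); matched 1.
Augmenting path A3→B3 (+1); matched 2.
No augmenting path remains; maximum matching = 2.
König certificate: {B1, B3} is a vertex cover of size 2 (every listed pair touches it), so no matching can be larger.

2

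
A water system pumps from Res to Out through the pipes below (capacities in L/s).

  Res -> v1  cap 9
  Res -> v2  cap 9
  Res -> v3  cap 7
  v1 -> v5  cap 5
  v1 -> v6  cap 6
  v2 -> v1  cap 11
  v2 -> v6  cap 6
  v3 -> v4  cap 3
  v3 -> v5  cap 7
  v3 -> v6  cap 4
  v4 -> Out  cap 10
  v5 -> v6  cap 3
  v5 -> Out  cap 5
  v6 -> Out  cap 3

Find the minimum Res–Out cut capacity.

11

Augment Res→v1→v5→Out: bottleneck 5, flow now 5.
Augment Res→v1→v6→Out: bottleneck 3, flow now 8.
Augment Res→v3→v4→Out: bottleneck 3, flow now 11.
No augmenting path remains; maximum flow = 11.
By max-flow min-cut, the minimum cut capacity equals the max flow.
In the residual graph, reachable from Res: {Res, v1, v2, v3, v5, v6}.
Min-cut edges: v3→v4 (3), v5→Out (5), v6→Out (3); capacity 3 + 5 + 3 = 11.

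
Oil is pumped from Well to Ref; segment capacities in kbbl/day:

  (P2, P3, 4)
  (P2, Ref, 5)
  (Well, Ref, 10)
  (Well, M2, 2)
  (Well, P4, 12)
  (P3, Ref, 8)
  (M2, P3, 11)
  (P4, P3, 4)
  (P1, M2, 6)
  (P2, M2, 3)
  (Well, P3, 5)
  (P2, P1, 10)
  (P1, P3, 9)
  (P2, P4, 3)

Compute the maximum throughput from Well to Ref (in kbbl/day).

18

Augment Well→Ref: bottleneck 10, flow now 10.
Augment Well→P3→Ref: bottleneck 5, flow now 15.
Augment Well→M2→P3→Ref: bottleneck 2, flow now 17.
Augment Well→P4→P3→Ref: bottleneck 1, flow now 18.
No augmenting path remains; maximum flow = 18.
In the residual graph, reachable from Well: {Well, M2, P4, P3}.
Min-cut edges: Well→Ref (10), P3→Ref (8); capacity 10 + 8 = 18.
This cut is saturated, so no flow can exceed 18.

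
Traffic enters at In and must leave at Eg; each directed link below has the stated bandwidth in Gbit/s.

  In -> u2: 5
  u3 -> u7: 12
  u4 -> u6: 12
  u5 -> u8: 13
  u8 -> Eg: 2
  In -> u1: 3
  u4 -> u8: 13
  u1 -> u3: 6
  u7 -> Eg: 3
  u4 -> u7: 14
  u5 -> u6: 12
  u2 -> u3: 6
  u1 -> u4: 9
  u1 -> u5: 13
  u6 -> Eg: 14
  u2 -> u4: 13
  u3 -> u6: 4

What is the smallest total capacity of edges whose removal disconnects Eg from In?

Augment In→u1→u3→u6→Eg: bottleneck 3, flow now 3.
Augment In→u2→u3→u6→Eg: bottleneck 1, flow now 4.
Augment In→u2→u3→u7→Eg: bottleneck 3, flow now 7.
Augment In→u2→u4→u6→Eg: bottleneck 1, flow now 8.
No augmenting path remains; maximum flow = 8.
By max-flow min-cut, the minimum cut capacity equals the max flow.
In the residual graph, reachable from In: {In}.
Min-cut edges: In→u1 (3), In→u2 (5); capacity 3 + 5 = 8.

8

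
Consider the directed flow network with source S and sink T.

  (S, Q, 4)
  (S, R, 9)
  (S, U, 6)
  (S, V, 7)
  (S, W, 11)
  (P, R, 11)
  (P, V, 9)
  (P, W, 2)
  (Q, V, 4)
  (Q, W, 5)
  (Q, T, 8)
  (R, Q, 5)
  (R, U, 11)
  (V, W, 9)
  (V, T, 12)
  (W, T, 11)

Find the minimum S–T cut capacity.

Augment S→Q→T: bottleneck 4, flow now 4.
Augment S→V→T: bottleneck 7, flow now 11.
Augment S→W→T: bottleneck 11, flow now 22.
Augment S→R→Q→T: bottleneck 4, flow now 26.
Augment S→R→Q→V→T: bottleneck 1, flow now 27.
No augmenting path remains; maximum flow = 27.
By max-flow min-cut, the minimum cut capacity equals the max flow.
In the residual graph, reachable from S: {S, R, U}.
Min-cut edges: S→Q (4), S→V (7), S→W (11), R→Q (5); capacity 4 + 7 + 11 + 5 = 27.

27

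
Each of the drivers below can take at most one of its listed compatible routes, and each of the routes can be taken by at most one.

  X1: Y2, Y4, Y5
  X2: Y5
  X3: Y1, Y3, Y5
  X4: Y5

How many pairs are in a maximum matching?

3

Unit-capacity flow: source→left, listed edges, right→sink; max matching = max flow.
Augmenting path X1→Y2 (+1); matched 1.
Augmenting path X2→Y5 (+1); matched 2.
Augmenting path X3→Y1 (+1); matched 3.
No augmenting path remains; maximum matching = 3.
König certificate: {X1, X3, Y5} is a vertex cover of size 3 (every listed pair touches it), so no matching can be larger.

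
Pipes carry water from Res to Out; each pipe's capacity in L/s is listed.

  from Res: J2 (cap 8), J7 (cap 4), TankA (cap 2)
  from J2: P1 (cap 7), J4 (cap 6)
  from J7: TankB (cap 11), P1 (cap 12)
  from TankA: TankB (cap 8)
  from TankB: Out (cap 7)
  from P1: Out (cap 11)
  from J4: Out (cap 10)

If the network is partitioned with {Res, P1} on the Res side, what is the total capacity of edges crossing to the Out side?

Edges leaving {Res, P1}: Res→J2 (8), Res→J7 (4), Res→TankA (2), P1→Out (11).
Cut capacity = 8 + 4 + 2 + 11 = 25.

25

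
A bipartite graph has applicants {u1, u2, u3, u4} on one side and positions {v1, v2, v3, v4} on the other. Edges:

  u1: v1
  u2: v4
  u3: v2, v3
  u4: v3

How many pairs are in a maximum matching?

Unit-capacity flow: source→left, listed edges, right→sink; max matching = max flow.
Augmenting path u1→v1 (+1); matched 1.
Augmenting path u2→v4 (+1); matched 2.
Augmenting path u3→v2 (+1); matched 3.
Augmenting path u4→v3 (+1); matched 4.
No augmenting path remains; maximum matching = 4.
König certificate: {u1, u2, u3, u4} is a vertex cover of size 4 (every listed pair touches it), so no matching can be larger.

4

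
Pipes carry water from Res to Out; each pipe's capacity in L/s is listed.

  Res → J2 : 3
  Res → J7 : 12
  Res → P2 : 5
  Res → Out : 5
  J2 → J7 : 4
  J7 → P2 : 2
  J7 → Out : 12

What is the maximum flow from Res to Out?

17

Augment Res→Out: bottleneck 5, flow now 5.
Augment Res→J7→Out: bottleneck 12, flow now 17.
No augmenting path remains; maximum flow = 17.
In the residual graph, reachable from Res: {Res, J2, J7, P2}.
Min-cut edges: Res→Out (5), J7→Out (12); capacity 5 + 12 = 17.
This cut is saturated, so no flow can exceed 17.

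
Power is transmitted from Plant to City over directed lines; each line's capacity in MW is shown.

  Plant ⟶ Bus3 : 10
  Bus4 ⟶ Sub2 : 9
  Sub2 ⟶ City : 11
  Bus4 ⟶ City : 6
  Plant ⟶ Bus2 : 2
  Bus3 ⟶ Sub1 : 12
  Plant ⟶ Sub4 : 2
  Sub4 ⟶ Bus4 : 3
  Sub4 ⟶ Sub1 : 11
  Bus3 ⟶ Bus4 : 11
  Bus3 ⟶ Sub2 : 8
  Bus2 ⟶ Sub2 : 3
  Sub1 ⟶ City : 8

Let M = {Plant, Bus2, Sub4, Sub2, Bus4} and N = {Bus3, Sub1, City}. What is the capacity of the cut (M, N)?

Edges leaving {Plant, Bus2, Sub4, Sub2, Bus4}: Plant→Bus3 (10), Sub4→Sub1 (11), Sub2→City (11), Bus4→City (6).
Cut capacity = 10 + 11 + 11 + 6 = 38.

38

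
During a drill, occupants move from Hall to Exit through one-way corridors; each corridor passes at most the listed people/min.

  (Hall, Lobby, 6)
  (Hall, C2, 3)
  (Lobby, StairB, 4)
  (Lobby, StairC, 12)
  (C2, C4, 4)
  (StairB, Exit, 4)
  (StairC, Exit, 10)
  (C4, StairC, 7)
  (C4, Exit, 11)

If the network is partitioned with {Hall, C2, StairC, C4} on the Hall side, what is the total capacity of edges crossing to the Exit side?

27

Edges leaving {Hall, C2, StairC, C4}: Hall→Lobby (6), StairC→Exit (10), C4→Exit (11).
Cut capacity = 6 + 10 + 11 = 27.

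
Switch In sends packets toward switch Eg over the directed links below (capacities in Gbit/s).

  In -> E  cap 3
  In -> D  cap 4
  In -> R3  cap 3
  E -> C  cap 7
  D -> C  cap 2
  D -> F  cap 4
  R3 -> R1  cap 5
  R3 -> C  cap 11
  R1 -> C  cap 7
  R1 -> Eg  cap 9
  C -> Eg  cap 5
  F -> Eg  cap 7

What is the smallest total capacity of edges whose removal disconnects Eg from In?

Augment In→E→C→Eg: bottleneck 3, flow now 3.
Augment In→D→C→Eg: bottleneck 2, flow now 5.
Augment In→D→F→Eg: bottleneck 2, flow now 7.
Augment In→R3→R1→Eg: bottleneck 3, flow now 10.
No augmenting path remains; maximum flow = 10.
By max-flow min-cut, the minimum cut capacity equals the max flow.
In the residual graph, reachable from In: {In}.
Min-cut edges: In→E (3), In→D (4), In→R3 (3); capacity 3 + 4 + 3 = 10.

10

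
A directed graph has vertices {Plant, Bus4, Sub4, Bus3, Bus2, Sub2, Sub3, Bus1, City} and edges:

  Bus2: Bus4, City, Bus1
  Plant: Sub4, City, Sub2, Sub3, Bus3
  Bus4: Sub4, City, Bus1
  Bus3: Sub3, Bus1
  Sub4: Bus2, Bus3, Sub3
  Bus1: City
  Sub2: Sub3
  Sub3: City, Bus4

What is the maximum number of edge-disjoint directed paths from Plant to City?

Assign every edge capacity 1; by Menger, the answer equals the max flow.
Path Plant→City (+1); total 1.
Path Plant→Sub3→City (+1); total 2.
Path Plant→Sub4→Bus2→City (+1); total 3.
Path Plant→Bus3→Bus1→City (+1); total 4.
Path Plant→Sub2→Sub3→Bus4→City (+1); total 5.
No residual Plant→City path; max flow = 5.
Certifying cut of size 5: {Plant→Bus3, Plant→City, Plant→Sub2, Plant→Sub3, Plant→Sub4}.

5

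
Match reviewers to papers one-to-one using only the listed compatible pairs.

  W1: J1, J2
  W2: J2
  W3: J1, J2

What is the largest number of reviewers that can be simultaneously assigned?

2

Unit-capacity flow: source→left, listed edges, right→sink; max matching = max flow.
Augmenting path W1→J1 (+1); matched 1.
Augmenting path W2→J2 (+1); matched 2.
No augmenting path remains; maximum matching = 2.
König certificate: {J1, J2} is a vertex cover of size 2 (every listed pair touches it), so no matching can be larger.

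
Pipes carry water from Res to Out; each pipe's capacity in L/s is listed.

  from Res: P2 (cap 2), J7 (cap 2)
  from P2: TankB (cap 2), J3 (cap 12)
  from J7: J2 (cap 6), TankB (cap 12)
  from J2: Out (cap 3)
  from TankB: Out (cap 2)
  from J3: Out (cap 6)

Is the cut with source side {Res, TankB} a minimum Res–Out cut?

No — its capacity is 6, but the minimum cut has capacity 4.

Given cut capacity: 2 + 2 + 2 = 6.
Augment Res→P2→TankB→Out: bottleneck 2, flow now 2.
Augment Res→J7→J2→Out: bottleneck 2, flow now 4.
No augmenting path remains; maximum flow = 4.
In the residual graph, reachable from Res: {Res}.
Min-cut edges: Res→P2 (2), Res→J7 (2); capacity 2 + 2 = 4.
Cut capacity 6 exceeds the max flow 4, so it is not minimum.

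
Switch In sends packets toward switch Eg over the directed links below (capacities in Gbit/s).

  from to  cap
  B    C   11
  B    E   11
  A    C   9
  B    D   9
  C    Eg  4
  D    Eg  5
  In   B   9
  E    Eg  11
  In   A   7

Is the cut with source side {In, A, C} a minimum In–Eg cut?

Yes — it is a minimum cut (capacity 13).

Given cut capacity: 9 + 4 = 13.
Augment In→A→C→Eg: bottleneck 4, flow now 4.
Augment In→B→D→Eg: bottleneck 5, flow now 9.
Augment In→B→E→Eg: bottleneck 4, flow now 13.
No augmenting path remains; maximum flow = 13.
Cut capacity 13 equals the max flow, so it is a minimum cut.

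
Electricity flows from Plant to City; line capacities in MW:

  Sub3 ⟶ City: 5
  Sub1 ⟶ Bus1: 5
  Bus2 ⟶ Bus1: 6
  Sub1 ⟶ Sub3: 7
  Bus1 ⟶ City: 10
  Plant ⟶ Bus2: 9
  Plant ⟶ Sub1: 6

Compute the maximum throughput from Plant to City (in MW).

Augment Plant→Sub1→Sub3→City: bottleneck 5, flow now 5.
Augment Plant→Sub1→Bus1→City: bottleneck 1, flow now 6.
Augment Plant→Bus2→Bus1→City: bottleneck 6, flow now 12.
No augmenting path remains; maximum flow = 12.
In the residual graph, reachable from Plant: {Plant, Bus2}.
Min-cut edges: Plant→Sub1 (6), Bus2→Bus1 (6); capacity 6 + 6 = 12.
This cut is saturated, so no flow can exceed 12.

12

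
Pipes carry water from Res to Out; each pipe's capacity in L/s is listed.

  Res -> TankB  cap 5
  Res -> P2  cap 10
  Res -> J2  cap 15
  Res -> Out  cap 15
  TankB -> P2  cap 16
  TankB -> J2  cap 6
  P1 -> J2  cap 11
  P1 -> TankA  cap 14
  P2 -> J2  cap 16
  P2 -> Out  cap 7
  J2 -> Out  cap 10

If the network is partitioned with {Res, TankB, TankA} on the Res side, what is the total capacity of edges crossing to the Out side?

62

Edges leaving {Res, TankB, TankA}: Res→P2 (10), Res→J2 (15), Res→Out (15), TankB→P2 (16), TankB→J2 (6).
Cut capacity = 10 + 15 + 15 + 16 + 6 = 62.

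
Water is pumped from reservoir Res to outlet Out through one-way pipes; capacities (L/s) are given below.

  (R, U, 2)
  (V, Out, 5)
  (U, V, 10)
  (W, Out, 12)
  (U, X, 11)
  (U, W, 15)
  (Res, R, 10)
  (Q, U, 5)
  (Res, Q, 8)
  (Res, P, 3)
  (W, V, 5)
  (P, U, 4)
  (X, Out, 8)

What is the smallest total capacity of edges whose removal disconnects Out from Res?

Augment Res→P→U→V→Out: bottleneck 3, flow now 3.
Augment Res→Q→U→V→Out: bottleneck 2, flow now 5.
Augment Res→Q→U→W→Out: bottleneck 3, flow now 8.
Augment Res→R→U→W→Out: bottleneck 2, flow now 10.
No augmenting path remains; maximum flow = 10.
By max-flow min-cut, the minimum cut capacity equals the max flow.
In the residual graph, reachable from Res: {Res, Q, R}.
Min-cut edges: Res→P (3), Q→U (5), R→U (2); capacity 3 + 5 + 2 = 10.

10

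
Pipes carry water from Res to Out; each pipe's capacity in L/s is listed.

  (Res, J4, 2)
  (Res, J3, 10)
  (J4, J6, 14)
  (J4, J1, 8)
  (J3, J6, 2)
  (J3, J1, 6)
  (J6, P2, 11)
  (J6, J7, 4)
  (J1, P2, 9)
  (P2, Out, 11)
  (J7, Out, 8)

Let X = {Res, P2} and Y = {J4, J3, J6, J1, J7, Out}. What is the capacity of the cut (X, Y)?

23

Edges leaving {Res, P2}: Res→J4 (2), Res→J3 (10), P2→Out (11).
Cut capacity = 2 + 10 + 11 = 23.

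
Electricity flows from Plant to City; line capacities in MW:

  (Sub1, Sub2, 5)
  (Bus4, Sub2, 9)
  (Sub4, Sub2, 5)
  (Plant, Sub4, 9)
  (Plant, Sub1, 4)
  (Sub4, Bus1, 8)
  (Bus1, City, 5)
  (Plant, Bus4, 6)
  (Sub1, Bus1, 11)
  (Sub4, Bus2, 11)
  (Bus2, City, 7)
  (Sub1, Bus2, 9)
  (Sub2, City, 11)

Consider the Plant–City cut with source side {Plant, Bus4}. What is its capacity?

Edges leaving {Plant, Bus4}: Plant→Sub1 (4), Plant→Sub4 (9), Bus4→Sub2 (9).
Cut capacity = 4 + 9 + 9 = 22.

22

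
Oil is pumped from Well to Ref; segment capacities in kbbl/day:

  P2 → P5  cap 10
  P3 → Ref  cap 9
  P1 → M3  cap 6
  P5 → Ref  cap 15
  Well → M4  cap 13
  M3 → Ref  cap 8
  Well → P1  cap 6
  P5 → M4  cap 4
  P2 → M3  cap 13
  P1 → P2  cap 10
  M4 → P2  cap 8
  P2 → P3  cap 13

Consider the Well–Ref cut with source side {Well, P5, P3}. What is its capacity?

Edges leaving {Well, P5, P3}: Well→P1 (6), Well→M4 (13), P5→M4 (4), P5→Ref (15), P3→Ref (9).
Cut capacity = 6 + 13 + 4 + 15 + 9 = 47.

47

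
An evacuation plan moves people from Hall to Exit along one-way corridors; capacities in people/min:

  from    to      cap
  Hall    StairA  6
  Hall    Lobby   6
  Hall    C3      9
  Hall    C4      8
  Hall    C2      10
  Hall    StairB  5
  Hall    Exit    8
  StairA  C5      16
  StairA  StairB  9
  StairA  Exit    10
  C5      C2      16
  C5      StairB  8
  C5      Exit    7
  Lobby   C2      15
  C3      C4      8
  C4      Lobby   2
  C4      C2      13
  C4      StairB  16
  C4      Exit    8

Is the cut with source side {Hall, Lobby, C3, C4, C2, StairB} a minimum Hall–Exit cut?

Given cut capacity: 6 + 8 + 8 = 22.
Augment Hall→Exit: bottleneck 8, flow now 8.
Augment Hall→StairA→Exit: bottleneck 6, flow now 14.
Augment Hall→C4→Exit: bottleneck 8, flow now 22.
No augmenting path remains; maximum flow = 22.
Cut capacity 22 equals the max flow, so it is a minimum cut.

Yes — it is a minimum cut (capacity 22).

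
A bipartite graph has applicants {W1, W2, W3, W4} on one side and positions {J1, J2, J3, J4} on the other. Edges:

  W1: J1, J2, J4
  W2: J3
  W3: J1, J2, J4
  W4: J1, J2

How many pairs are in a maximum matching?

Unit-capacity flow: source→left, listed edges, right→sink; max matching = max flow.
Augmenting path W1→J1 (+1); matched 1.
Augmenting path W2→J3 (+1); matched 2.
Augmenting path W3→J2 (+1); matched 3.
Augmenting path W4→J1→W1→J4 (+1); matched 4.
No augmenting path remains; maximum matching = 4.
König certificate: {W1, W2, W3, W4} is a vertex cover of size 4 (every listed pair touches it), so no matching can be larger.

4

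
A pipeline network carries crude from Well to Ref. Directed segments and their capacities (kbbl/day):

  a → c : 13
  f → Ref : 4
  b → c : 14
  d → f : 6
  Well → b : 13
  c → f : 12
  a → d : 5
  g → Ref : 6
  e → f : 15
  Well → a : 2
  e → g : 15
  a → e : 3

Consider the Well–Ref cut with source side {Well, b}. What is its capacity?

Edges leaving {Well, b}: Well→a (2), b→c (14).
Cut capacity = 2 + 14 = 16.

16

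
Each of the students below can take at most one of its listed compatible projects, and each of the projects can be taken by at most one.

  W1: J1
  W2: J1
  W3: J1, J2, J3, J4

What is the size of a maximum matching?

2

Unit-capacity flow: source→left, listed edges, right→sink; max matching = max flow.
Augmenting path W1→J1 (+1); matched 1.
Augmenting path W3→J2 (+1); matched 2.
No augmenting path remains; maximum matching = 2.
König certificate: {W3, J1} is a vertex cover of size 2 (every listed pair touches it), so no matching can be larger.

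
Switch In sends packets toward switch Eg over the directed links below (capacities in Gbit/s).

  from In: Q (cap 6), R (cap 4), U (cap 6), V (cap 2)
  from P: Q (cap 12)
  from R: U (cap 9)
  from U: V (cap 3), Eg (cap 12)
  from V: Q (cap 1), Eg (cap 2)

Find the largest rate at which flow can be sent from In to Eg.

12

Augment In→U→Eg: bottleneck 6, flow now 6.
Augment In→V→Eg: bottleneck 2, flow now 8.
Augment In→R→U→Eg: bottleneck 4, flow now 12.
No augmenting path remains; maximum flow = 12.
In the residual graph, reachable from In: {In, Q}.
Min-cut edges: In→R (4), In→U (6), In→V (2); capacity 4 + 6 + 2 = 12.
This cut is saturated, so no flow can exceed 12.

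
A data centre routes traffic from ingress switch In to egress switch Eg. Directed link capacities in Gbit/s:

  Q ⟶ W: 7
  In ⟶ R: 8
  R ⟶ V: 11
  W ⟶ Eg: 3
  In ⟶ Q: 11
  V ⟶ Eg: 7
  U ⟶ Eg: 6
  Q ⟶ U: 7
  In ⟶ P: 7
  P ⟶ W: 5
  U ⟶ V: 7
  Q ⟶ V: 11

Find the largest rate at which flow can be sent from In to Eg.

16

Augment In→P→W→Eg: bottleneck 3, flow now 3.
Augment In→Q→U→Eg: bottleneck 6, flow now 9.
Augment In→Q→V→Eg: bottleneck 5, flow now 14.
Augment In→R→V→Eg: bottleneck 2, flow now 16.
No augmenting path remains; maximum flow = 16.
In the residual graph, reachable from In: {In, P, Q, R, U, V, W}.
Min-cut edges: U→Eg (6), V→Eg (7), W→Eg (3); capacity 6 + 7 + 3 = 16.
This cut is saturated, so no flow can exceed 16.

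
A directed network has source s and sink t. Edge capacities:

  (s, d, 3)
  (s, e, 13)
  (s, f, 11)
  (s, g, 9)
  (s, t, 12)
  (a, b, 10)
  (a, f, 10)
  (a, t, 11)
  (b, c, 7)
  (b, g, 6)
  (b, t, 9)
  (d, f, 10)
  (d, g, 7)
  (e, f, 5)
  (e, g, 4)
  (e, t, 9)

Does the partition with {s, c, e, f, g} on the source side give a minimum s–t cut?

No — its capacity is 24, but the minimum cut has capacity 21.

Given cut capacity: 3 + 12 + 9 = 24.
Augment s→t: bottleneck 12, flow now 12.
Augment s→e→t: bottleneck 9, flow now 21.
No augmenting path remains; maximum flow = 21.
In the residual graph, reachable from s: {s, d, e, f, g}.
Min-cut edges: s→t (12), e→t (9); capacity 12 + 9 = 21.
Cut capacity 24 exceeds the max flow 21, so it is not minimum.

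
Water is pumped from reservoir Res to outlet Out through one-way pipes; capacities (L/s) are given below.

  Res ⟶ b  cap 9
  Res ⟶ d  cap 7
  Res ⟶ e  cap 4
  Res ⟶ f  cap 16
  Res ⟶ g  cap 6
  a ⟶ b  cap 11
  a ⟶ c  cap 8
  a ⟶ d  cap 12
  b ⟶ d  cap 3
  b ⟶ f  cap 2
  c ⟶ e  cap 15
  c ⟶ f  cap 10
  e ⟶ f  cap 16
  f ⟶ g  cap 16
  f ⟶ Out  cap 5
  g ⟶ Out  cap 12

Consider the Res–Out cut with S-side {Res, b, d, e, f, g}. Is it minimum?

Given cut capacity: 5 + 12 = 17.
Augment Res→f→Out: bottleneck 5, flow now 5.
Augment Res→g→Out: bottleneck 6, flow now 11.
Augment Res→f→g→Out: bottleneck 6, flow now 17.
No augmenting path remains; maximum flow = 17.
Cut capacity 17 equals the max flow, so it is a minimum cut.

Yes — it is a minimum cut (capacity 17).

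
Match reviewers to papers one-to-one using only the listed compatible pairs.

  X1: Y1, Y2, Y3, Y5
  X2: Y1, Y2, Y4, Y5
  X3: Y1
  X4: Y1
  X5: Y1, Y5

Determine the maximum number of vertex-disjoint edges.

4

Unit-capacity flow: source→left, listed edges, right→sink; max matching = max flow.
Augmenting path X1→Y1 (+1); matched 1.
Augmenting path X2→Y2 (+1); matched 2.
Augmenting path X5→Y5 (+1); matched 3.
Augmenting path X3→Y1→X1→Y3 (+1); matched 4.
No augmenting path remains; maximum matching = 4.
König certificate: {X1, X2, X5, Y1} is a vertex cover of size 4 (every listed pair touches it), so no matching can be larger.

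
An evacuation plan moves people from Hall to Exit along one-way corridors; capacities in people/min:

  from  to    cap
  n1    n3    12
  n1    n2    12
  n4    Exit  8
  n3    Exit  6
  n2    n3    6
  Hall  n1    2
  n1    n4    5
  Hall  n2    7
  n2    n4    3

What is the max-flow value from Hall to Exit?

Augment Hall→n1→n3→Exit: bottleneck 2, flow now 2.
Augment Hall→n2→n3→Exit: bottleneck 4, flow now 6.
Augment Hall→n2→n4→Exit: bottleneck 3, flow now 9.
No augmenting path remains; maximum flow = 9.
In the residual graph, reachable from Hall: {Hall}.
Min-cut edges: Hall→n1 (2), Hall→n2 (7); capacity 2 + 7 = 9.
This cut is saturated, so no flow can exceed 9.

9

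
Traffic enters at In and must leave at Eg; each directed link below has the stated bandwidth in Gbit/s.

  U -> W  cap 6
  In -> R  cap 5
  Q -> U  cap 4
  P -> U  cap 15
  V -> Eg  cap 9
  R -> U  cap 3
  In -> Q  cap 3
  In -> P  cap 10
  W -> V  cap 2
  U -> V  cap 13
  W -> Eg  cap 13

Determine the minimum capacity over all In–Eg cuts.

15

Augment In→P→U→V→Eg: bottleneck 9, flow now 9.
Augment In→P→U→W→Eg: bottleneck 1, flow now 10.
Augment In→Q→U→W→Eg: bottleneck 3, flow now 13.
Augment In→R→U→W→Eg: bottleneck 2, flow now 15.
No augmenting path remains; maximum flow = 15.
By max-flow min-cut, the minimum cut capacity equals the max flow.
In the residual graph, reachable from In: {In, P, Q, R, U, V}.
Min-cut edges: U→W (6), V→Eg (9); capacity 6 + 9 = 15.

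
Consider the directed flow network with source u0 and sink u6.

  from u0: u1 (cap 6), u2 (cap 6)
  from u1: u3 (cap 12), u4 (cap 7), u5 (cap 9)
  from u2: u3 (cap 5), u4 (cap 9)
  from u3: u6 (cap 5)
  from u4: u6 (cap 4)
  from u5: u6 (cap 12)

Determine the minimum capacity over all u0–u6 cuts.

Augment u0→u1→u3→u6: bottleneck 5, flow now 5.
Augment u0→u1→u4→u6: bottleneck 1, flow now 6.
Augment u0→u2→u4→u6: bottleneck 3, flow now 9.
Augment u0→u2→u3→u1→u5→u6: bottleneck 3, flow now 12. (uses reverse residual edge)
No augmenting path remains; maximum flow = 12.
By max-flow min-cut, the minimum cut capacity equals the max flow.
In the residual graph, reachable from u0: {u0}.
Min-cut edges: u0→u1 (6), u0→u2 (6); capacity 6 + 6 = 12.

12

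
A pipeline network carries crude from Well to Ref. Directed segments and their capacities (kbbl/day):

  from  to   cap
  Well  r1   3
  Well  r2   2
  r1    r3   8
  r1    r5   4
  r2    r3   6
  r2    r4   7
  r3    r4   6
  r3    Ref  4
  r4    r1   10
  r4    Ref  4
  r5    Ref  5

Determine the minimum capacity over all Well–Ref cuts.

Augment Well→r1→r3→Ref: bottleneck 3, flow now 3.
Augment Well→r2→r3→Ref: bottleneck 1, flow now 4.
Augment Well→r2→r4→Ref: bottleneck 1, flow now 5.
No augmenting path remains; maximum flow = 5.
By max-flow min-cut, the minimum cut capacity equals the max flow.
In the residual graph, reachable from Well: {Well}.
Min-cut edges: Well→r1 (3), Well→r2 (2); capacity 3 + 2 = 5.

5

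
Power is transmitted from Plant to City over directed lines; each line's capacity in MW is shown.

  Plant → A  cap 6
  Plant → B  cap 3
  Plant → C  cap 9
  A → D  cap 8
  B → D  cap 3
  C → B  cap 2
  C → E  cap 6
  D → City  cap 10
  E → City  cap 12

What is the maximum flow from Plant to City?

Augment Plant→A→D→City: bottleneck 6, flow now 6.
Augment Plant→B→D→City: bottleneck 3, flow now 9.
Augment Plant→C→E→City: bottleneck 6, flow now 15.
No augmenting path remains; maximum flow = 15.
In the residual graph, reachable from Plant: {Plant, B, C}.
Min-cut edges: Plant→A (6), B→D (3), C→E (6); capacity 6 + 3 + 6 = 15.
This cut is saturated, so no flow can exceed 15.

15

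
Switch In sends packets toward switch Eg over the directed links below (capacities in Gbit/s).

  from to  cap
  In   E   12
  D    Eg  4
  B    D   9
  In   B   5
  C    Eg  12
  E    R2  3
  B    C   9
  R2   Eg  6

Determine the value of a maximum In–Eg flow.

8

Augment In→E→R2→Eg: bottleneck 3, flow now 3.
Augment In→B→D→Eg: bottleneck 4, flow now 7.
Augment In→B→C→Eg: bottleneck 1, flow now 8.
No augmenting path remains; maximum flow = 8.
In the residual graph, reachable from In: {In, E}.
Min-cut edges: In→B (5), E→R2 (3); capacity 5 + 3 = 8.
This cut is saturated, so no flow can exceed 8.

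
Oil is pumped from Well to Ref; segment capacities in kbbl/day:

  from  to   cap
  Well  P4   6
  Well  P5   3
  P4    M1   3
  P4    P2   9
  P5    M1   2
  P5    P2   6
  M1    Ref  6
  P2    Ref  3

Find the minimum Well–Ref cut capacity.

Augment Well→P4→M1→Ref: bottleneck 3, flow now 3.
Augment Well→P4→P2→Ref: bottleneck 3, flow now 6.
Augment Well→P5→M1→Ref: bottleneck 2, flow now 8.
No augmenting path remains; maximum flow = 8.
By max-flow min-cut, the minimum cut capacity equals the max flow.
In the residual graph, reachable from Well: {Well, P4, P5, P2}.
Min-cut edges: P4→M1 (3), P5→M1 (2), P2→Ref (3); capacity 3 + 2 + 3 = 8.

8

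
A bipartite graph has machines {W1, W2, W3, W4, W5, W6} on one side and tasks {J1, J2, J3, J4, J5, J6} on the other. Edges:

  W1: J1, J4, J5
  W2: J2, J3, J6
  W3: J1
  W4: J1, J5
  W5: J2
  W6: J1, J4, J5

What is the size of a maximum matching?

Unit-capacity flow: source→left, listed edges, right→sink; max matching = max flow.
Augmenting path W1→J1 (+1); matched 1.
Augmenting path W2→J2 (+1); matched 2.
Augmenting path W4→J5 (+1); matched 3.
Augmenting path W6→J4 (+1); matched 4.
Augmenting path W5→J2→W2→J3 (+1); matched 5.
No augmenting path remains; maximum matching = 5.
König certificate: {W2, W5, J1, J4, J5} is a vertex cover of size 5 (every listed pair touches it), so no matching can be larger.

5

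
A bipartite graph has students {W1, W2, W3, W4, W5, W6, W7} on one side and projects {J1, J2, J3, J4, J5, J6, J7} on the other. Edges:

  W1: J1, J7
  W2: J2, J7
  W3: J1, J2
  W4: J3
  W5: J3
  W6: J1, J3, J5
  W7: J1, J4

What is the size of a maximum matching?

Unit-capacity flow: source→left, listed edges, right→sink; max matching = max flow.
Augmenting path W1→J1 (+1); matched 1.
Augmenting path W2→J2 (+1); matched 2.
Augmenting path W4→J3 (+1); matched 3.
Augmenting path W6→J5 (+1); matched 4.
Augmenting path W7→J4 (+1); matched 5.
Augmenting path W3→J1→W1→J7 (+1); matched 6.
No augmenting path remains; maximum matching = 6.
König certificate: {W1, W2, W3, W6, W7, J3} is a vertex cover of size 6 (every listed pair touches it), so no matching can be larger.

6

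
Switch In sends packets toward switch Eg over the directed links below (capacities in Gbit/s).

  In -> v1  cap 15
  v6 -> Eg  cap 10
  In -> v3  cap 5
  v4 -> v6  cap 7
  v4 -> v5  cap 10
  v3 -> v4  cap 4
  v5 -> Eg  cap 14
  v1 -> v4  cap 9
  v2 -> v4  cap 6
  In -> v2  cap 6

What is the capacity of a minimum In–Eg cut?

Augment In→v1→v4→v5→Eg: bottleneck 9, flow now 9.
Augment In→v2→v4→v5→Eg: bottleneck 1, flow now 10.
Augment In→v2→v4→v6→Eg: bottleneck 5, flow now 15.
Augment In→v3→v4→v6→Eg: bottleneck 2, flow now 17.
No augmenting path remains; maximum flow = 17.
By max-flow min-cut, the minimum cut capacity equals the max flow.
In the residual graph, reachable from In: {In, v1, v2, v3, v4}.
Min-cut edges: v4→v5 (10), v4→v6 (7); capacity 10 + 7 = 17.

17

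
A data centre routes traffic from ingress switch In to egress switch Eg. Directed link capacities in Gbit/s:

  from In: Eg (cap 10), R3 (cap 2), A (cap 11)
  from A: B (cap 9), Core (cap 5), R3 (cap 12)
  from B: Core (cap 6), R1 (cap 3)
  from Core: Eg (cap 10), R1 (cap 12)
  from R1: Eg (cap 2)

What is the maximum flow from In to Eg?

21

Augment In→Eg: bottleneck 10, flow now 10.
Augment In→A→Core→Eg: bottleneck 5, flow now 15.
Augment In→A→B→Core→Eg: bottleneck 5, flow now 20.
Augment In→A→B→R1→Eg: bottleneck 1, flow now 21.
No augmenting path remains; maximum flow = 21.
In the residual graph, reachable from In: {In, R3}.
Min-cut edges: In→A (11), In→Eg (10); capacity 11 + 10 = 21.
This cut is saturated, so no flow can exceed 21.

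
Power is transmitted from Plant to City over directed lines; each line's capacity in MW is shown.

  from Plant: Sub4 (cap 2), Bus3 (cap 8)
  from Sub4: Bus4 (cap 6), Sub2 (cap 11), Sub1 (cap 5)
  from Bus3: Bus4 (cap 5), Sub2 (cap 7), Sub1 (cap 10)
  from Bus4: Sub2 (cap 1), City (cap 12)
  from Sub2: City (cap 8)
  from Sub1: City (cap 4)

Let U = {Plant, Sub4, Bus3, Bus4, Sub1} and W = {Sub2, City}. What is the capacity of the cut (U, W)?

Edges leaving {Plant, Sub4, Bus3, Bus4, Sub1}: Sub4→Sub2 (11), Bus3→Sub2 (7), Bus4→Sub2 (1), Bus4→City (12), Sub1→City (4).
Cut capacity = 11 + 7 + 1 + 12 + 4 = 35.

35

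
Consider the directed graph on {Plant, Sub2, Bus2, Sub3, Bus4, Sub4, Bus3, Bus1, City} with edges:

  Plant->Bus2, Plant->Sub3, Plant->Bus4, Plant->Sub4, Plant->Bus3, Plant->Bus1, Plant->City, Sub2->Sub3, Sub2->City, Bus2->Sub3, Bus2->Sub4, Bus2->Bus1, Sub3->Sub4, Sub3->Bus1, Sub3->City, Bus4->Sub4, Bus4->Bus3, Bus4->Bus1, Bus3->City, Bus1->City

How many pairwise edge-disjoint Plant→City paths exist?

4

Assign every edge capacity 1; by Menger, the answer equals the max flow.
Path Plant→City (+1); total 1.
Path Plant→Sub3→City (+1); total 2.
Path Plant→Bus3→City (+1); total 3.
Path Plant→Bus1→City (+1); total 4.
No residual Plant→City path; max flow = 4.
Certifying cut of size 4: {Bus1→City, Bus3→City, Plant→City, Sub3→City}.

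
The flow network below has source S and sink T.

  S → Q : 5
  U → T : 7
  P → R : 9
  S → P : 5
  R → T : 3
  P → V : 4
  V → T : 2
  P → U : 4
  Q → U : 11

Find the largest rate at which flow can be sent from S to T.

Augment S→P→R→T: bottleneck 3, flow now 3.
Augment S→P→U→T: bottleneck 2, flow now 5.
Augment S→Q→U→T: bottleneck 5, flow now 10.
No augmenting path remains; maximum flow = 10.
In the residual graph, reachable from S: {S}.
Min-cut edges: S→P (5), S→Q (5); capacity 5 + 5 = 10.
This cut is saturated, so no flow can exceed 10.

10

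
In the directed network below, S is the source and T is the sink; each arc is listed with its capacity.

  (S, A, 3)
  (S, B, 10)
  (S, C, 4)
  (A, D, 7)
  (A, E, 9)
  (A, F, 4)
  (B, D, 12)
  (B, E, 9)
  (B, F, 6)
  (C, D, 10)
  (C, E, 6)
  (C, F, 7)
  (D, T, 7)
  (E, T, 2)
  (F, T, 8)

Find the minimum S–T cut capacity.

17

Augment S→A→D→T: bottleneck 3, flow now 3.
Augment S→B→D→T: bottleneck 4, flow now 7.
Augment S→B→E→T: bottleneck 2, flow now 9.
Augment S→B→F→T: bottleneck 4, flow now 13.
Augment S→C→F→T: bottleneck 4, flow now 17.
No augmenting path remains; maximum flow = 17.
By max-flow min-cut, the minimum cut capacity equals the max flow.
In the residual graph, reachable from S: {S}.
Min-cut edges: S→A (3), S→B (10), S→C (4); capacity 3 + 10 + 4 = 17.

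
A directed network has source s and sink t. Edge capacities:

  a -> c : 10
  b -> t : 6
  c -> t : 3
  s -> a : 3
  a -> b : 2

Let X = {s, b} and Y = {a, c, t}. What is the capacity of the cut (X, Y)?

9

Edges leaving {s, b}: s→a (3), b→t (6).
Cut capacity = 3 + 6 = 9.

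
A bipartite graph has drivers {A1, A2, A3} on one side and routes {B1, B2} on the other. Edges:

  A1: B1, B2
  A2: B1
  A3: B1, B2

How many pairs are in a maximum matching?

2

Unit-capacity flow: source→left, listed edges, right→sink; max matching = max flow.
Augmenting path A1→B1 (+1); matched 1.
Augmenting path A3→B2 (+1); matched 2.
No augmenting path remains; maximum matching = 2.
König certificate: {B1, B2} is a vertex cover of size 2 (every listed pair touches it), so no matching can be larger.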